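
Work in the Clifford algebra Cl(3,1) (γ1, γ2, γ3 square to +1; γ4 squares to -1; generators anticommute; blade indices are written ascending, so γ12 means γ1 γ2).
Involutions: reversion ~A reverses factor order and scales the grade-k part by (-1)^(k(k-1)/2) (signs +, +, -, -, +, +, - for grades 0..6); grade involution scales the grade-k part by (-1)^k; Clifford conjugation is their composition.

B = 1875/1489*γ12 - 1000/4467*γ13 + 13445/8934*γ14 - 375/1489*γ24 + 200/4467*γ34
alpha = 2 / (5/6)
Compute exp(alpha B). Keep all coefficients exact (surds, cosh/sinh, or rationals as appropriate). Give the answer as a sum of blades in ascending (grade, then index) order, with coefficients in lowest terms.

B^2 term by term: the squares give (1875/1489)^2*(γ12)^2 + (-1000/4467)^2*(γ13)^2 + (13445/8934)^2*(γ14)^2 + (-375/1489)^2*(γ24)^2 + (200/4467)^2*(γ34)^2 = 3515625/2217121*(-1) + 1000000/19954089*(-1) + 180768025/79816356*(+1) + 140625/2217121*(+1) + 40000/19954089*(+1) = 25/36 (each basis 2-blade squares to minus the product of its generators' squares); cross terms between blades sharing an index anticommute and cancel; the commuting (index-disjoint) pairs give grade-4 terms 2*c*c'*(blade product), which cancel blade by blade — γ1234: 250000/2217121 - 250000/2217121 = 0 — confirming B is simple. So B^2 = 25/36.
B^2 = 25/36 — the positive square puts this in the hyperbolic regime; l = 5/6, alpha*l = 2, so exp(alpha B) = cosh(2) + (sinh(2)/(5/6))*B = cosh(2) + (6*sinh(2)/5)*B.
Answer: cosh(2) + 2250*sinh(2)/1489*γ12 - 400*sinh(2)/1489*γ13 + 2689*sinh(2)/1489*γ14 - 450*sinh(2)/1489*γ24 + 80*sinh(2)/1489*γ34


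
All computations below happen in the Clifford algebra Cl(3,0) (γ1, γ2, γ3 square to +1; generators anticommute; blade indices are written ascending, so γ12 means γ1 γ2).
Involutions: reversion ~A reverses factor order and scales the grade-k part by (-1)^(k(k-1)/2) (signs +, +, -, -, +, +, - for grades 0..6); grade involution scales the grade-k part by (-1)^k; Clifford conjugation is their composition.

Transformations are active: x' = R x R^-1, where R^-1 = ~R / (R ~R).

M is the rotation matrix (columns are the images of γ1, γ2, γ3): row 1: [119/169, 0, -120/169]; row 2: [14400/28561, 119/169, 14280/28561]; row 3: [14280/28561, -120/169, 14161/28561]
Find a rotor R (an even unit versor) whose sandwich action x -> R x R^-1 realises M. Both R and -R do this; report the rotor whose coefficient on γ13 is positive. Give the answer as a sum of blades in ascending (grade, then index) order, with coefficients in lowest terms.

Method: write R = a + b12*γ12 + b13*γ13 + b23*γ23 with a^2 + b12^2 + b13^2 + b23^2 = 1 (so R^-1 = ~R). Expanding the columns R e_j ~R gives tr M = 4a^2 - 1 and, from the antisymmetric part, M21 - M12 = -4a*b12, M13 - M31 = 4a*b13, M32 - M23 = -4a*b23.
Here tr M = 54383/28561, so a^2 = (1 + tr M)/4 = 20736/28561 and a = ±144/169. Taking a = 144/169: M21 - M12 = 14400/28561, M13 - M31 = -34560/28561, M32 - M23 = -34560/28561, giving b12 = -25/169, b13 = -60/169, b23 = 60/169, i.e. R = 144/169 - 25/169*γ12 - 60/169*γ13 + 60/169*γ23.
Its γ13 coefficient is negative, so report the other preimage -R.
Answer: -144/169 + 25/169*γ12 + 60/169*γ13 - 60/169*γ23. Note: both R and -R realise this M (trace 54383/28561); the covering map identifies them, and the γ13-coefficient sign is the tie-breaker.


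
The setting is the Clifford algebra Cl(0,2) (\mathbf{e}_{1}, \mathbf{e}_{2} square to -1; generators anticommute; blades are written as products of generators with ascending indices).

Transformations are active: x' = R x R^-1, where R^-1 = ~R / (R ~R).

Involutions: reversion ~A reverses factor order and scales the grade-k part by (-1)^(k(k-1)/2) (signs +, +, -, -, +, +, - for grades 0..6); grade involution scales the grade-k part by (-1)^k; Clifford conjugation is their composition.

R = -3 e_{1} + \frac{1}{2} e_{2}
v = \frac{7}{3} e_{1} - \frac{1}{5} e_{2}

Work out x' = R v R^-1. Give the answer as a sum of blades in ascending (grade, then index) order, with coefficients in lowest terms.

~R = -3 e_{1} + \frac{1}{2} e_{2}, and R ~R = -\frac{37}{4}, so R^-1 = ~R / (-\frac{37}{4}).
R v = \frac{71}{10} - \frac{17}{30} e_{1} e_{2}
Answer: \frac{1261}{555} e_{1} - \frac{21}{37} e_{2}


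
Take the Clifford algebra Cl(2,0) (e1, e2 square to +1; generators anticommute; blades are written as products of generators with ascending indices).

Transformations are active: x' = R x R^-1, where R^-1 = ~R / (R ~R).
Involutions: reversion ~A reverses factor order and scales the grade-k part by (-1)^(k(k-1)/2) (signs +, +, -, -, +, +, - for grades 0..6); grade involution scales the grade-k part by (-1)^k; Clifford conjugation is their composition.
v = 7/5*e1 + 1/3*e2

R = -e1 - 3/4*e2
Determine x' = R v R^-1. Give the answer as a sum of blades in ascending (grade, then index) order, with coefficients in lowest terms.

~R = -e1 - 3/4*e2, and R ~R = 25/16, so R^-1 = ~R / (25/16).
R v = -33/20 + 43/60*e1 e2
Answer: 89/125*e1 + 469/375*e2


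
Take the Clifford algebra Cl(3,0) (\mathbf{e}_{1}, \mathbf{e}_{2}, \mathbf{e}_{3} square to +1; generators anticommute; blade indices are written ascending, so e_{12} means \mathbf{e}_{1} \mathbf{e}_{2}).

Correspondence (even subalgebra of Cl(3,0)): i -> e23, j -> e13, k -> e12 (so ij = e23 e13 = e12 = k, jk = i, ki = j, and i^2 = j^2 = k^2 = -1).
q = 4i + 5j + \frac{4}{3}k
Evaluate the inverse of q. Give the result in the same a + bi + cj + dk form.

In blades: q = \frac{4}{3} e_{12} + 5 e_{13} + 4 e_{23}.
With qbar = -\frac{4}{3} e_{12} - 5 e_{13} - 4 e_{23} (scalar fixed, mapped units negated), q qbar = \frac{385}{9} (the sum of squared coefficients), so q^-1 = qbar / (\frac{385}{9}) = -\frac{12}{385} e_{12} - \frac{9}{77} e_{13} - \frac{36}{385} e_{23}; translating back:
Answer: -\frac{36}{385}i - \frac{9}{77}j - \frac{12}{385}k


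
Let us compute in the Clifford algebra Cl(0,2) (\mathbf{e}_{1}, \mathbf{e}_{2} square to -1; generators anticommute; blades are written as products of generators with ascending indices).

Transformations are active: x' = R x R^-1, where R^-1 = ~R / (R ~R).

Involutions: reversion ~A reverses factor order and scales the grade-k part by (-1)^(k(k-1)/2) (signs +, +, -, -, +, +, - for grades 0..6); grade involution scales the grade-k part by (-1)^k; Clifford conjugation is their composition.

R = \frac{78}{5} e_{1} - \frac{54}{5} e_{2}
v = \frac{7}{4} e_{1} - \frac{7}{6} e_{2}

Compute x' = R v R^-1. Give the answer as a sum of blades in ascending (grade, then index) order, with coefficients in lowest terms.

~R = \frac{78}{5} e_{1} - \frac{54}{5} e_{2}, and R ~R = -360, so R^-1 = ~R / (-360).
R v = -\frac{399}{10} + \frac{7}{10} e_{1} e_{2}
Answer: \frac{427}{250} e_{1} - \frac{1841}{1500} e_{2}


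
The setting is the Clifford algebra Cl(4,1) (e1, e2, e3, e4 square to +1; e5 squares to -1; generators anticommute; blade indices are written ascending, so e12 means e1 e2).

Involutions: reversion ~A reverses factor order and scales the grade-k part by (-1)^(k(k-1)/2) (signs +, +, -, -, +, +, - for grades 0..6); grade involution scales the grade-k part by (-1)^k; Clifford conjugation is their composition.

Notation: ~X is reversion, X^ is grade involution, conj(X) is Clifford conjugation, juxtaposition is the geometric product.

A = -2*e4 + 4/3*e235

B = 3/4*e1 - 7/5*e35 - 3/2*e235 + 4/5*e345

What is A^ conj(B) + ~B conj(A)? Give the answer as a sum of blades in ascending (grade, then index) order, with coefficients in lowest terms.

first term: 2 - 28/15*e2 + 3/2*e14 + 16/15*e24 - 8/5*e35 - 14/5*e345 - e1235 - 3*e2345
second term: 2 + 28/15*e2 + 3/2*e14 - 16/15*e24 + 8/5*e35 - 14/5*e345 + e1235 - 3*e2345
Answer: 4 + 3*e14 - 28/5*e345 - 6*e2345


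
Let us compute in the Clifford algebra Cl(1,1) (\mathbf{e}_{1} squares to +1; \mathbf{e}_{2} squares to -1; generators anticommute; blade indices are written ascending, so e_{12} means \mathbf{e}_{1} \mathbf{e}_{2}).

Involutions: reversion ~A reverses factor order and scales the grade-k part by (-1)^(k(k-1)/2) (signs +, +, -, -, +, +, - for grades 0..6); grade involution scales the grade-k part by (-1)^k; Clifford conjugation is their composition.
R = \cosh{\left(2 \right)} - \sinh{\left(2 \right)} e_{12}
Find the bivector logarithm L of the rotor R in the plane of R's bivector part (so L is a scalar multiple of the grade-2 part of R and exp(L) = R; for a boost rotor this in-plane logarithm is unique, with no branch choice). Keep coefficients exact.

The scalar part of R is \cosh{\left(2 \right)}, so cosh pins the rapidity up to sign — the sign comes from the bivector part; dividing that part by sinh of the rapidity yields the plane, and the in-plane L = rapidity * plane is unique because the two sign choices cancel.
Concretely: cosh(rapidity) = \cosh{\left(2 \right)} gives rapidity = ±2, and since rapidity/sinh(rapidity) is even the sign is immaterial: L = (rapidity/sinh(rapidity)) * <R>_2 = (\frac{2}{\sinh{\left(2 \right)}}) * <R>_2.
Answer: -2 e_{12}


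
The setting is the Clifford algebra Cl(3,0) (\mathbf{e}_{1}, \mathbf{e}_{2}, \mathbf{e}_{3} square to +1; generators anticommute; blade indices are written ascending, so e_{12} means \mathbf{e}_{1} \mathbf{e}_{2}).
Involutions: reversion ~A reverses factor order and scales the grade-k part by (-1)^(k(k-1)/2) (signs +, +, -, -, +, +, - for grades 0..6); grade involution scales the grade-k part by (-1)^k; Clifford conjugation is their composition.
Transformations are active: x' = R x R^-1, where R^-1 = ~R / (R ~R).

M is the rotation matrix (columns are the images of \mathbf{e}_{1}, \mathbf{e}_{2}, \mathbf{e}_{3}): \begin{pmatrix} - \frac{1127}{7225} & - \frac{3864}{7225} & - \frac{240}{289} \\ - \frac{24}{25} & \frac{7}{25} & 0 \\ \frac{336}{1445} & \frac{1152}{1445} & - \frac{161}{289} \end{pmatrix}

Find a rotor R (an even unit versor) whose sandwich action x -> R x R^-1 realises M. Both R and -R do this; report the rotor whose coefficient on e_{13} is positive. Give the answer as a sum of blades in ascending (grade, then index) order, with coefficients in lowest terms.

Method: write R = a + b12*e_{12} + b13*e_{13} + b23*e_{23} with a^2 + b12^2 + b13^2 + b23^2 = 1 (so R^-1 = ~R). Expanding the columns R e_j ~R gives tr M = 4a^2 - 1 and, from the antisymmetric part, M21 - M12 = -4a*b12, M13 - M31 = 4a*b13, M32 - M23 = -4a*b23.
Here tr M = -\frac{3129}{7225}, so a^2 = (1 + tr M)/4 = \frac{1024}{7225} and a = ±\frac{32}{85}. Taking a = \frac{32}{85}: M21 - M12 = -\frac{3072}{7225}, M13 - M31 = -\frac{1536}{1445}, M32 - M23 = \frac{1152}{1445}, giving b12 = \frac{24}{85}, b13 = -\frac{12}{17}, b23 = -\frac{9}{17}, i.e. R = \frac{32}{85} + \frac{24}{85} e_{12} - \frac{12}{17} e_{13} - \frac{9}{17} e_{23}.
Its e_{13} coefficient is negative, so report the other preimage -R.
Answer: -\frac{32}{85} - \frac{24}{85} e_{12} + \frac{12}{17} e_{13} + \frac{9}{17} e_{23}. Note: both R and -R realise this M (trace -\frac{3129}{7225}); the covering map identifies them, and the e_{13}-coefficient sign is the tie-breaker.


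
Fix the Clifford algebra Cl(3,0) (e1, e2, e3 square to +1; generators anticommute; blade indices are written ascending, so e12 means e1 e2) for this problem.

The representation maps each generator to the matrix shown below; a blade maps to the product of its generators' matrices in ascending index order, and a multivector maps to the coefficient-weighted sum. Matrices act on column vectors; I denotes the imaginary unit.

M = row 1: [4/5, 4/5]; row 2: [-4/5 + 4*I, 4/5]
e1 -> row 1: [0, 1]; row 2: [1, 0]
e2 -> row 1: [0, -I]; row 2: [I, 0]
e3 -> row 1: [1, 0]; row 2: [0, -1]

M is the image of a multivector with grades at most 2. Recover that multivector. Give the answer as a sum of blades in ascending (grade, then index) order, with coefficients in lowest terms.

Method: 1, rho(e1), rho(e2), rho(e3) form a trace-orthogonal basis of the 2x2 complex matrices (tr(X Y) = 2 if X = Y, else 0), so M = m0*1 + m1*rho(e1) + m2*rho(e2) + m3*rho(e3) with m0 = tr(M)/2 = 4/5, m1 = tr(M rho(e1))/2 = 2*I, m2 = tr(M rho(e2))/2 = 2 + 4*I/5, m3 = tr(M rho(e3))/2 = 0.
Multiplying table entries, the bivector images are rho(e12) = I*rho(e3), rho(e13) = -I*rho(e2), rho(e23) = I*rho(e1); with real blade coefficients the real parts of m0..m3 are the coefficients of 1, e1, e2, e3 and the imaginary parts give the bivectors (e23: Im m1, e13: -Im m2, e12: Im m3).
Answer: 4/5 + 2*e2 - 4/5*e13 + 2*e23


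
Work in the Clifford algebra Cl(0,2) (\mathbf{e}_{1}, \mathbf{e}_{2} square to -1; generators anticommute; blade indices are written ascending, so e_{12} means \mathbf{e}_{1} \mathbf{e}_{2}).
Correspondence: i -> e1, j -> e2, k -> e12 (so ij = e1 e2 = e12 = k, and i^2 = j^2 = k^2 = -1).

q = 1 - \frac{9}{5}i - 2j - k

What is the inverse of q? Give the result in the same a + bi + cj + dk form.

In blades: q = 1 - \frac{9}{5} e_{1} - 2 e_{2} - e_{12}.
With qbar = 1 + \frac{9}{5} e_{1} + 2 e_{2} + e_{12} (scalar fixed, mapped units negated), q qbar = \frac{231}{25} (the sum of squared coefficients), so q^-1 = qbar / (\frac{231}{25}) = \frac{25}{231} + \frac{15}{77} e_{1} + \frac{50}{231} e_{2} + \frac{25}{231} e_{12}; translating back:
Answer: \frac{25}{231} + \frac{15}{77}i + \frac{50}{231}j + \frac{25}{231}k


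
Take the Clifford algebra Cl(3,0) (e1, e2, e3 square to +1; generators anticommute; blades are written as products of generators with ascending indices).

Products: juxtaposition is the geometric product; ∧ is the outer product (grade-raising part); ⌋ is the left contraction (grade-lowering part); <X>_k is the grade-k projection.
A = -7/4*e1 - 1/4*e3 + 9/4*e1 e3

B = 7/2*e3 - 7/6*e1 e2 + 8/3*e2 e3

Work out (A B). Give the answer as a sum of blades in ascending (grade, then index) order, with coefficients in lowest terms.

step 1: -7/8 + 63/8*e1 + 65/24*e2 - 6*e1 e2 - 49/8*e1 e3 - 21/8*e2 e3 - 35/8*e1 e2 e3
Answer: -7/8 + 63/8*e1 + 65/24*e2 - 6*e1 e2 - 49/8*e1 e3 - 21/8*e2 e3 - 35/8*e1 e2 e3


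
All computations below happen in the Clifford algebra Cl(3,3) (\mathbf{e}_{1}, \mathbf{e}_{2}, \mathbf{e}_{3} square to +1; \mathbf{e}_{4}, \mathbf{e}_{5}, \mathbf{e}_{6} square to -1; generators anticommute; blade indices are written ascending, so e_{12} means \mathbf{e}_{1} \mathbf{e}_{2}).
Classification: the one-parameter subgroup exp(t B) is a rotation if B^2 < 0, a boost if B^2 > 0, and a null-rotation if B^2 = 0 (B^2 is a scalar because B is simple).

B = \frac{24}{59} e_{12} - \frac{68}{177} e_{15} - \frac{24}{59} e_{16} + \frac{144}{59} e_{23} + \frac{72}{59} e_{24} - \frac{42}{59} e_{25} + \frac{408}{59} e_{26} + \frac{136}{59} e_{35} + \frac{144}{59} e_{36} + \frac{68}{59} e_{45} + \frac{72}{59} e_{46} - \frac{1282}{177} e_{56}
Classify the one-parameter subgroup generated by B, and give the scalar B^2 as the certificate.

B^2 term by term: the squares give (\frac{24}{59})^2*(e_{12})^2 + (-\frac{68}{177})^2*(e_{15})^2 + (-\frac{24}{59})^2*(e_{16})^2 + (\frac{144}{59})^2*(e_{23})^2 + (\frac{72}{59})^2*(e_{24})^2 + (-\frac{42}{59})^2*(e_{25})^2 + (\frac{408}{59})^2*(e_{26})^2 + (\frac{136}{59})^2*(e_{35})^2 + (\frac{144}{59})^2*(e_{36})^2 + (\frac{68}{59})^2*(e_{45})^2 + (\frac{72}{59})^2*(e_{46})^2 + (-\frac{1282}{177})^2*(e_{56})^2 = \frac{576}{3481}*(-1) + \frac{4624}{31329}*(+1) + \frac{576}{3481}*(+1) + \frac{20736}{3481}*(-1) + \frac{5184}{3481}*(+1) + \frac{1764}{3481}*(+1) + \frac{166464}{3481}*(+1) + \frac{18496}{3481}*(+1) + \frac{20736}{3481}*(+1) + \frac{4624}{3481}*(-1) + \frac{5184}{3481}*(-1) + \frac{1643524}{31329}*(-1) = 0 (each basis 2-blade squares to minus the product of its generators' squares); cross terms between blades sharing an index anticommute and cancel; the commuting (index-disjoint) pairs give grade-4 terms 2*c*c'*(blade product), which cancel blade by blade — e_{1235}: \frac{6528}{3481} - \frac{6528}{3481} = 0; e_{1236}: \frac{6912}{3481} - \frac{6912}{3481} = 0; e_{1245}: \frac{3264}{3481} - \frac{3264}{3481} = 0; e_{1246}: \frac{3456}{3481} - \frac{3456}{3481} = 0; e_{1256}: -\frac{20512}{3481} + \frac{18496}{3481} + \frac{2016}{3481} = 0; e_{1356}: \frac{6528}{3481} - \frac{6528}{3481} = 0; e_{1456}: \frac{3264}{3481} - \frac{3264}{3481} = 0; e_{2345}: \frac{19584}{3481} - \frac{19584}{3481} = 0; e_{2346}: \frac{20736}{3481} - \frac{20736}{3481} = 0; e_{2356}: -\frac{123072}{3481} + \frac{12096}{3481} + \frac{110976}{3481} = 0; e_{2456}: -\frac{61536}{3481} + \frac{6048}{3481} + \frac{55488}{3481} = 0; e_{3456}: -\frac{19584}{3481} + \frac{19584}{3481} = 0 — confirming B is simple. So B^2 = 0.
Answer: null-rotation, certificate B^2 = 0. Check the certificate: B^2 = 0, and that sign is decisive whatever form B takes.


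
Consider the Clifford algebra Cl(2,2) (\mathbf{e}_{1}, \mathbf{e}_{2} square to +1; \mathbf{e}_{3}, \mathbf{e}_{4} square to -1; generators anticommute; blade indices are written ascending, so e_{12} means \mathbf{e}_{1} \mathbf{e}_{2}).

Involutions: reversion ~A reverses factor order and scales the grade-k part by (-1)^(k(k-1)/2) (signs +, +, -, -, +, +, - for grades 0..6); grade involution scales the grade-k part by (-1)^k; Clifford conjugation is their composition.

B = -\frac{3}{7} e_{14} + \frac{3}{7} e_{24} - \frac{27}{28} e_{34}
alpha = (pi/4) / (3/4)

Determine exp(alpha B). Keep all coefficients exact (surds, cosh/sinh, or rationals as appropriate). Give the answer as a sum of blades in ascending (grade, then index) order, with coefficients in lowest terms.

B^2 term by term: the squares give (-\frac{3}{7})^2*(e_{14})^2 + (\frac{3}{7})^2*(e_{24})^2 + (-\frac{27}{28})^2*(e_{34})^2 = \frac{9}{49}*(+1) + \frac{9}{49}*(+1) + \frac{729}{784}*(-1) = -\frac{9}{16} (each basis 2-blade squares to minus the product of its generators' squares); cross terms between blades sharing an index anticommute and cancel. So B^2 = -\frac{9}{16}.
B^2 = -\frac{9}{16} — circular case — the even/odd split gives cos and sin: l = \frac{3}{4}, alpha*l = \frac{\pi}{4}, so exp(alpha B) = cos(\frac{\pi}{4}) + (sin(\frac{\pi}{4})/(\frac{3}{4}))*B = \frac{\sqrt{2}}{2} + (\frac{2 \sqrt{2}}{3})*B.
Answer: \frac{\sqrt{2}}{2} - \frac{2 \sqrt{2}}{7} e_{14} + \frac{2 \sqrt{2}}{7} e_{24} - \frac{9 \sqrt{2}}{14} e_{34}


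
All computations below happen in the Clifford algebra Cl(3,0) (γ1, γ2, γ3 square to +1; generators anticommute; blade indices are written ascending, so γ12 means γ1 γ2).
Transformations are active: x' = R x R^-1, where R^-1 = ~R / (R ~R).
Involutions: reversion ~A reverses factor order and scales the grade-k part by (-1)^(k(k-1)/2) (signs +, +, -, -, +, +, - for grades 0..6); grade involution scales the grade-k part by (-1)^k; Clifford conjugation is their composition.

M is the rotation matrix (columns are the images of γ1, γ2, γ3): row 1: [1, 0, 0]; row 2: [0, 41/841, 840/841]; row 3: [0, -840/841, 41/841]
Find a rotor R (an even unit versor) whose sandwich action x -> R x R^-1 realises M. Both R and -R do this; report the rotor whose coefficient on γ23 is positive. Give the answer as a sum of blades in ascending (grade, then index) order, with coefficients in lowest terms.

Method: write R = a + b12*γ12 + b13*γ13 + b23*γ23 with a^2 + b12^2 + b13^2 + b23^2 = 1 (so R^-1 = ~R). Expanding the columns R e_j ~R gives tr M = 4a^2 - 1 and, from the antisymmetric part, M21 - M12 = -4a*b12, M13 - M31 = 4a*b13, M32 - M23 = -4a*b23.
Here tr M = 923/841, so a^2 = (1 + tr M)/4 = 441/841 and a = ±21/29. Taking a = 21/29: M21 - M12 = 0, M13 - M31 = 0, M32 - M23 = -1680/841, giving b12 = 0, b13 = 0, b23 = 20/29, i.e. R = 21/29 + 20/29*γ23.
Its γ23 coefficient is already positive.
Answer: 21/29 + 20/29*γ23. Uniqueness: Spin(3) -> SO(3) maps R and -R to the same rotation of trace 923/841; fixing the sign of the γ23 coefficient removes the ambiguity.


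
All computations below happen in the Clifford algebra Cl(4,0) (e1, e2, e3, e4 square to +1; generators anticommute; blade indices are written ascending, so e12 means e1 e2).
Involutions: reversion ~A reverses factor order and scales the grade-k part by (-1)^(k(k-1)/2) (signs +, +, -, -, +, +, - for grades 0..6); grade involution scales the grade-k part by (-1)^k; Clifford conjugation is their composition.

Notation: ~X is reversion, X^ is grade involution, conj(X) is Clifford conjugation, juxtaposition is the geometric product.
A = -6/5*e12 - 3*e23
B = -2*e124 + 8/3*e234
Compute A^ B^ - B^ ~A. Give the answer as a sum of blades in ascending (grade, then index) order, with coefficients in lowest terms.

first term: -28/5*e4 + 46/5*e134
second term: 28/5*e4 + 46/5*e134
Answer: -56/5*e4


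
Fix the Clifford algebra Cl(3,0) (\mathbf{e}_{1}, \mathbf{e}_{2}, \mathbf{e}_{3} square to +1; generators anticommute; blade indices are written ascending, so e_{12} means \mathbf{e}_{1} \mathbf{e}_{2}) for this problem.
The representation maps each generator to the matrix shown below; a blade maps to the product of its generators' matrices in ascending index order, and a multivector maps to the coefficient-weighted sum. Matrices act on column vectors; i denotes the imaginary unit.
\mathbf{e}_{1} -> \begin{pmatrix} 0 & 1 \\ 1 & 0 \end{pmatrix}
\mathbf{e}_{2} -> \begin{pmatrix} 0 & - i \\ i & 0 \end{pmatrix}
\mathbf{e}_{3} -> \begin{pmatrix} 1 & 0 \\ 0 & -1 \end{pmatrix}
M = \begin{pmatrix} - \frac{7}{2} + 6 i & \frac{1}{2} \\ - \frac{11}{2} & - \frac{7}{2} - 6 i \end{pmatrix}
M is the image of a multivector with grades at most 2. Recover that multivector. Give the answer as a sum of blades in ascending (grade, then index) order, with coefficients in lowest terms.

Method: 1, rho(e_{1}), rho(e_{2}), rho(e_{3}) form a trace-orthogonal basis of the 2x2 complex matrices (tr(X Y) = 2 if X = Y, else 0), so M = m0*1 + m1*rho(e_{1}) + m2*rho(e_{2}) + m3*rho(e_{3}) with m0 = tr(M)/2 = - \frac{7}{2}, m1 = tr(M rho(e_{1}))/2 = - \frac{5}{2}, m2 = tr(M rho(e_{2}))/2 = 3 i, m3 = tr(M rho(e_{3}))/2 = 6 i.
Multiplying table entries, the bivector images are rho(e_{12}) = i*rho(e_{3}), rho(e_{13}) = -i*rho(e_{2}), rho(e_{23}) = i*rho(e_{1}); with real blade coefficients the real parts of m0..m3 are the coefficients of 1, e_{1}, e_{2}, e_{3} and the imaginary parts give the bivectors (e_{23}: Im m1, e_{13}: -Im m2, e_{12}: Im m3).
Answer: -\frac{7}{2} - \frac{5}{2} e_{1} + 6 e_{12} - 3 e_{13}


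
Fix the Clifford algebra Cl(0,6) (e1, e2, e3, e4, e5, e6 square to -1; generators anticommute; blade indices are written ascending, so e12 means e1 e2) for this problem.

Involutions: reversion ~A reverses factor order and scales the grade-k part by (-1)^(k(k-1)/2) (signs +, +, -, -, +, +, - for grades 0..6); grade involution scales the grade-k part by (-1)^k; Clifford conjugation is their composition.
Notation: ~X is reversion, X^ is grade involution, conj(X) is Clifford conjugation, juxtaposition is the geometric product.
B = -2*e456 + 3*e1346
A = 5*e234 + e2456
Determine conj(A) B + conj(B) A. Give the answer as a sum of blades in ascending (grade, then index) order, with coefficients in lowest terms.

first term: -2*e2 + 15*e126 - 3*e1235 + 10*e2356
second term: 2*e2 + 15*e126 - 3*e1235 + 10*e2356
Answer: 30*e126 - 6*e1235 + 20*e2356


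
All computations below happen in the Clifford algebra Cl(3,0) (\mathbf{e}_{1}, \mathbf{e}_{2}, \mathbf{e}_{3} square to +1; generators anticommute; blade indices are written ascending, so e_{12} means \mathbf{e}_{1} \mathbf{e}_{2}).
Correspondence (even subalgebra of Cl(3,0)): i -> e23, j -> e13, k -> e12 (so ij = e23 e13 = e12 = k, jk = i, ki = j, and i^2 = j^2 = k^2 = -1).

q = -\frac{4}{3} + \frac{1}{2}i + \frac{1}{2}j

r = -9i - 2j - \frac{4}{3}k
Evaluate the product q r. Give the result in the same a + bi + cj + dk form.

In blades: q = -\frac{4}{3} + \frac{1}{2} e_{13} + \frac{1}{2} e_{23}, r = -\frac{4}{3} e_{12} - 2 e_{13} - 9 e_{23}.
Distribute q over r term by term (generator squares from the signature, products reordered to ascending indices): (-\frac{4}{3})*r = \frac{16}{9} e_{12} + \frac{8}{3} e_{13} + 12 e_{23}; (\frac{1}{2} e_{13})*r = 1 + \frac{9}{2} e_{12} - \frac{2}{3} e_{23}; (\frac{1}{2} e_{23})*r = \frac{9}{2} - e_{12} + \frac{2}{3} e_{13}.
Sum: \frac{11}{2} + \frac{95}{18} e_{12} + \frac{10}{3} e_{13} + \frac{34}{3} e_{23}; translating back through the correspondence:
Answer: \frac{11}{2} + \frac{34}{3}i + \frac{10}{3}j + \frac{95}{18}k


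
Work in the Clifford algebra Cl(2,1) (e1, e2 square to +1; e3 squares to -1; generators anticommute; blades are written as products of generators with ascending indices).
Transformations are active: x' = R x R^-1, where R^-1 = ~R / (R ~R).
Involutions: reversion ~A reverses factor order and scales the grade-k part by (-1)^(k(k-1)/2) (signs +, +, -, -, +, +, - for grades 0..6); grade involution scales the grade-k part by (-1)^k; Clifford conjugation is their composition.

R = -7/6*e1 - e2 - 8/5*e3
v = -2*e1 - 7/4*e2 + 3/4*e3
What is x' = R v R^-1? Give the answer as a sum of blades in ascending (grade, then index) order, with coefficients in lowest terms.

~R = -7/6*e1 - e2 - 8/5*e3, and R ~R = -179/900, so R^-1 = ~R / (-179/900).
R v = 317/60 + 1/24*e1 e2 - 163/40*e1 e3 - 71/20*e2 e3
Answer: 11453/179*e1 + 39293/716*e2 + 60327/716*e3


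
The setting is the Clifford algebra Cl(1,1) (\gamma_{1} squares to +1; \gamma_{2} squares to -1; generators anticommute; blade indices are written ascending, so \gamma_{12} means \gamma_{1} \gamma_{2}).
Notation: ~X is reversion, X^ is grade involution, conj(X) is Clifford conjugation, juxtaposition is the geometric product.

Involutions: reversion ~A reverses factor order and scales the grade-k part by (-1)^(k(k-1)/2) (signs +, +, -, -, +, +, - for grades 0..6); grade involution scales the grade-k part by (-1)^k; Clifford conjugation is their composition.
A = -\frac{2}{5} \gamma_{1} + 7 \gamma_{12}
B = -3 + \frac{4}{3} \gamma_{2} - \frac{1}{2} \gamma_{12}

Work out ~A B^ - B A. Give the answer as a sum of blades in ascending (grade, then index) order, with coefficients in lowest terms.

first term: \frac{7}{2} - \frac{122}{15} \gamma_{1} + \frac{1}{5} \gamma_{2} + \frac{323}{15} \gamma_{12}
second term: -\frac{7}{2} + \frac{158}{15} \gamma_{1} - \frac{1}{5} \gamma_{2} - \frac{307}{15} \gamma_{12}
Answer: 7 - \frac{56}{3} \gamma_{1} + \frac{2}{5} \gamma_{2} + 42 \gamma_{12}


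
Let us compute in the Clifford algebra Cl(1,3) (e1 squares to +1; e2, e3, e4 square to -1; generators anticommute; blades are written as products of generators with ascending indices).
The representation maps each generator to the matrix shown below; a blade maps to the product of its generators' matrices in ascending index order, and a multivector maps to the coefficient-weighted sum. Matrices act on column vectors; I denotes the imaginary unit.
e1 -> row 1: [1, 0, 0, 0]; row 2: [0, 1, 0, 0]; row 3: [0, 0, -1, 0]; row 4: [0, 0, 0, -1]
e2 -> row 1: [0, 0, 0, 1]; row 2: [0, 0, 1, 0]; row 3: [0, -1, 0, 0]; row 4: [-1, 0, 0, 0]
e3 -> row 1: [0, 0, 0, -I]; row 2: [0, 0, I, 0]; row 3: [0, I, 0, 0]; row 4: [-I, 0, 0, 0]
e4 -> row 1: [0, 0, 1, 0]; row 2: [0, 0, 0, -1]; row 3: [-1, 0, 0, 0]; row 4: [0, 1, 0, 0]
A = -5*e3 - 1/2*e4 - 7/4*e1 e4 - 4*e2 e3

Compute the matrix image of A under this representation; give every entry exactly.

Bivector images (products of the table entries): rho(e1 e4) = rho(e1)rho(e4) = row 1: [0, 0, 1, 0]; row 2: [0, 0, 0, -1]; row 3: [1, 0, 0, 0]; row 4: [0, -1, 0, 0]; rho(e2 e3) = rho(e2)rho(e3) = row 1: [-I, 0, 0, 0]; row 2: [0, I, 0, 0]; row 3: [0, 0, -I, 0]; row 4: [0, 0, 0, I].
M = (-5)*rho(e3) + (-1/2)*rho(e4) + (-7/4)*rho(e1 e4) + (-4)*rho(e2 e3), summed entrywise:
Answer: row 1: [4*I, 0, -9/4, 5*I]; row 2: [0, -4*I, -5*I, 9/4]; row 3: [-5/4, -5*I, 4*I, 0]; row 4: [5*I, 5/4, 0, -4*I]


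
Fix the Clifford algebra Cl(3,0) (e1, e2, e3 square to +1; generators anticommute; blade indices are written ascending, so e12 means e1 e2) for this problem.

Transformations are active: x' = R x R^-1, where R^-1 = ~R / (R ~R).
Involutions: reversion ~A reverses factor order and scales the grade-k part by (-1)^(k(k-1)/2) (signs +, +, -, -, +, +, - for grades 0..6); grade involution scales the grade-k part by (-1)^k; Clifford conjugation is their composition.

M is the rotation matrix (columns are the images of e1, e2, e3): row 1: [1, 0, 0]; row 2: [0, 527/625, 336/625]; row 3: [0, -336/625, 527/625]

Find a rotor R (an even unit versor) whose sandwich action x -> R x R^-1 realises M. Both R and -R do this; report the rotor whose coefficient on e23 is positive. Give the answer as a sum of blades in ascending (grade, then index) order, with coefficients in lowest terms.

Method: write R = a + b12*e12 + b13*e13 + b23*e23 with a^2 + b12^2 + b13^2 + b23^2 = 1 (so R^-1 = ~R). Expanding the columns R e_j ~R gives tr M = 4a^2 - 1 and, from the antisymmetric part, M21 - M12 = -4a*b12, M13 - M31 = 4a*b13, M32 - M23 = -4a*b23.
Here tr M = 1679/625, so a^2 = (1 + tr M)/4 = 576/625 and a = ±24/25. Taking a = 24/25: M21 - M12 = 0, M13 - M31 = 0, M32 - M23 = -672/625, giving b12 = 0, b13 = 0, b23 = 7/25, i.e. R = 24/25 + 7/25*e23.
Its e23 coefficient is already positive.
Answer: 24/25 + 7/25*e23. Why the constraint matters: R and -R act identically through the sandwich — M has trace 1679/625 either way — so only the sign condition on e23 picks one of the two preimages.


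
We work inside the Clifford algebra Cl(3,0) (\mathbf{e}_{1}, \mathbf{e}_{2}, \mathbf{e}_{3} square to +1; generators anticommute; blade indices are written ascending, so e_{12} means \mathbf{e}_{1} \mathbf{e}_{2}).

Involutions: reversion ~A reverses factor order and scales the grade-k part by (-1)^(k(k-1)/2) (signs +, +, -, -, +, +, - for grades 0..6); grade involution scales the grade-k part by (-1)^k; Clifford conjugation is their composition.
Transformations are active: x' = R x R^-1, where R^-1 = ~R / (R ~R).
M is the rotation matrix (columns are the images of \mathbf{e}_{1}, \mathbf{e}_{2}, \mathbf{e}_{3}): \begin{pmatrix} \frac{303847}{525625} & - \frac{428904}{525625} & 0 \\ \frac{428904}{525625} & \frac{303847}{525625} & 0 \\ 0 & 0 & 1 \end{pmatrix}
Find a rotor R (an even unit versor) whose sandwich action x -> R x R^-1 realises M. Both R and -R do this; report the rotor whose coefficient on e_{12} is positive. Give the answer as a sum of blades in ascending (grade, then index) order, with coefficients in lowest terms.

Method: write R = a + b12*e_{12} + b13*e_{13} + b23*e_{23} with a^2 + b12^2 + b13^2 + b23^2 = 1 (so R^-1 = ~R). Expanding the columns R e_j ~R gives tr M = 4a^2 - 1 and, from the antisymmetric part, M21 - M12 = -4a*b12, M13 - M31 = 4a*b13, M32 - M23 = -4a*b23.
Here tr M = \frac{1133319}{525625}, so a^2 = (1 + tr M)/4 = \frac{414736}{525625} and a = ±\frac{644}{725}. Taking a = \frac{644}{725}: M21 - M12 = \frac{857808}{525625}, M13 - M31 = 0, M32 - M23 = 0, giving b12 = -\frac{333}{725}, b13 = 0, b23 = 0, i.e. R = \frac{644}{725} - \frac{333}{725} e_{12}.
Its e_{12} coefficient is negative, so report the other preimage -R.
Answer: -\frac{644}{725} + \frac{333}{725} e_{12}. Key observation: the double cover Spin(3) -> SO(3) sends R and -R to the same matrix (trace \frac{1133319}{525625} here), so the stated sign of the e_{12} coefficient is what selects one sheet.


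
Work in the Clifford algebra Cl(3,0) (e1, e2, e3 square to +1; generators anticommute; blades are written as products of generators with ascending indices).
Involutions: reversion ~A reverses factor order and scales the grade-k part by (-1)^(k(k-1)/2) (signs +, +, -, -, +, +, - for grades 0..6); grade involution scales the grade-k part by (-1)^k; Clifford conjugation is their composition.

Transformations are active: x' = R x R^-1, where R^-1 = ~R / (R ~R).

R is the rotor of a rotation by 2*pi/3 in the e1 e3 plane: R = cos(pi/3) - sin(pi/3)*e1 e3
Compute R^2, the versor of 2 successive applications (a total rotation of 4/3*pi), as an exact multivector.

Because a rotor carries half the rotation angle, composing 2 copies of this e1 e3-plane rotor multiplies the phase: 2*(pi/3) = 2*pi/3, hence R^2 = cos(2*pi/3) - sin(2*pi/3)*e1 e3.
cos(2*pi/3) = -1/2 and sin(2*pi/3) = sqrt(3)/2, so R^2 = -1/2 - sqrt(3)/2*e1 e3. The net rotation is 4/3*pi; the rotor keeps the half-angle phase exactly.
Answer: -1/2 - sqrt(3)/2*e1 e3


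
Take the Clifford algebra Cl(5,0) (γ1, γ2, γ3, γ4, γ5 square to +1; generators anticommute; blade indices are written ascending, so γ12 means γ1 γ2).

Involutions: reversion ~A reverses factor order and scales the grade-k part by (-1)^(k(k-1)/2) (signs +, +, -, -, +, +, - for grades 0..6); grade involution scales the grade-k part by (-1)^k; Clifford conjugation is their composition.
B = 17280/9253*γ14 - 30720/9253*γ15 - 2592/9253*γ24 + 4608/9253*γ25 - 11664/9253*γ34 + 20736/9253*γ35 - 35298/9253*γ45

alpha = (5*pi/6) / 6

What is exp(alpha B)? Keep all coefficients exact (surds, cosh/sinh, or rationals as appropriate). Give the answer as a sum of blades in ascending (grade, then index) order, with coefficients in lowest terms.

B^2 term by term: the squares give (17280/9253)^2*(γ14)^2 + (-30720/9253)^2*(γ15)^2 + (-2592/9253)^2*(γ24)^2 + (4608/9253)^2*(γ25)^2 + (-11664/9253)^2*(γ34)^2 + (20736/9253)^2*(γ35)^2 + (-35298/9253)^2*(γ45)^2 = 298598400/85618009*(-1) + 943718400/85618009*(-1) + 6718464/85618009*(-1) + 21233664/85618009*(-1) + 136048896/85618009*(-1) + 429981696/85618009*(-1) + 1245948804/85618009*(-1) = -36 (each basis 2-blade squares to minus the product of its generators' squares); cross terms between blades sharing an index anticommute and cancel; the commuting (index-disjoint) pairs give grade-4 terms 2*c*c'*(blade product), which cancel blade by blade — γ1245: -159252480/85618009 + 159252480/85618009 = 0; γ1345: -716636160/85618009 + 716636160/85618009 = 0; γ2345: 107495424/85618009 - 107495424/85618009 = 0 — confirming B is simple. So B^2 = -36.
B^2 = -36 — B^2 < 0, so the exponential closes trigonometrically: l = 6, alpha*l = 5*pi/6, so exp(alpha B) = cos(5*pi/6) + (sin(5*pi/6)/6)*B = -sqrt(3)/2 + (1/12)*B.
Answer: -sqrt(3)/2 + 1440/9253*γ14 - 2560/9253*γ15 - 216/9253*γ24 + 384/9253*γ25 - 972/9253*γ34 + 1728/9253*γ35 - 5883/18506*γ45


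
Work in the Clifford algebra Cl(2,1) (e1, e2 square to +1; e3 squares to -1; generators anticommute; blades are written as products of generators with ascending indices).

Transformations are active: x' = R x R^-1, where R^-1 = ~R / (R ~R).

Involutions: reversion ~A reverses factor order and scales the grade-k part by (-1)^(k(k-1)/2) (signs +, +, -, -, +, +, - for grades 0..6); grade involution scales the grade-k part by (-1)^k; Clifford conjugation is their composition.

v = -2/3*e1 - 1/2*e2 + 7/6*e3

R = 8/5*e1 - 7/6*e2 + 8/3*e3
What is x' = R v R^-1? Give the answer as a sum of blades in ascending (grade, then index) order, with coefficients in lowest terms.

~R = 8/5*e1 - 7/6*e2 + 8/3*e3, and R ~R = -319/100, so R^-1 = ~R / (-319/100).
R v = -647/180 - 71/45*e1 e2 + 164/45*e1 e3 - 1/36*e2 e3
Answer: 12266/2871*e1 - 36677/17226*e2 + 83423/17226*e3


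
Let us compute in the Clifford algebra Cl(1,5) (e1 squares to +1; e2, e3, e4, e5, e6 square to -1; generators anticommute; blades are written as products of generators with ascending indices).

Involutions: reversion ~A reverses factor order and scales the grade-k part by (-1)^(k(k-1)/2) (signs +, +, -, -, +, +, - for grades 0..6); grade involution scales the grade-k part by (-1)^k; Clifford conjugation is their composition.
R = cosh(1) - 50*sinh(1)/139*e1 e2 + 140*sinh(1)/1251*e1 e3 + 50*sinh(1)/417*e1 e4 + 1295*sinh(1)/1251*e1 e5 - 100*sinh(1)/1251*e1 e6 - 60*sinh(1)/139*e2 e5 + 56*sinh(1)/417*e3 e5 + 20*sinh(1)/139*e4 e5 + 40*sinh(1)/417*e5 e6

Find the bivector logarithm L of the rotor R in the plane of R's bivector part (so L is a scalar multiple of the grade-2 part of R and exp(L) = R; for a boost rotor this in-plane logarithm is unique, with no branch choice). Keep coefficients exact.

The scalar part of R is cosh(1), so cosh pins the rapidity up to sign — the sign comes from the bivector part; dividing that part by sinh of the rapidity yields the plane, and the in-plane L = rapidity * plane is unique because the two sign choices cancel.
Concretely: cosh(rapidity) = cosh(1) gives rapidity = ±1, and since rapidity/sinh(rapidity) is even the sign is immaterial: L = (rapidity/sinh(rapidity)) * <R>_2 = (1/sinh(1)) * <R>_2.
Answer: -50/139*e1 e2 + 140/1251*e1 e3 + 50/417*e1 e4 + 1295/1251*e1 e5 - 100/1251*e1 e6 - 60/139*e2 e5 + 56/417*e3 e5 + 20/139*e4 e5 + 40/417*e5 e6


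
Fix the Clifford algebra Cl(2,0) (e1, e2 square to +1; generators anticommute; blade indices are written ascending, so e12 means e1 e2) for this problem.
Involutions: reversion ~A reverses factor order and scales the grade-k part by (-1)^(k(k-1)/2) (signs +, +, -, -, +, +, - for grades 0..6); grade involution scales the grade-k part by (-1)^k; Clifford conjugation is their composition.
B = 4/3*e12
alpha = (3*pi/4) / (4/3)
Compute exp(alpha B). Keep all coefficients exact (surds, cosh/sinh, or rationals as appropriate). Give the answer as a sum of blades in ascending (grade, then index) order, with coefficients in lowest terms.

B^2 = (4/3)^2*(e12)^2 = 16/9*(-1) = -16/9 (a basis 2-blade squares to minus the product of its generators' squares).
B^2 = -16/9 — B^2 < 0, so the exponential closes trigonometrically: l = 4/3, alpha*l = 3*pi/4, so exp(alpha B) = cos(3*pi/4) + (sin(3*pi/4)/(4/3))*B = -sqrt(2)/2 + (3*sqrt(2)/8)*B.
Answer: -sqrt(2)/2 + sqrt(2)/2*e12


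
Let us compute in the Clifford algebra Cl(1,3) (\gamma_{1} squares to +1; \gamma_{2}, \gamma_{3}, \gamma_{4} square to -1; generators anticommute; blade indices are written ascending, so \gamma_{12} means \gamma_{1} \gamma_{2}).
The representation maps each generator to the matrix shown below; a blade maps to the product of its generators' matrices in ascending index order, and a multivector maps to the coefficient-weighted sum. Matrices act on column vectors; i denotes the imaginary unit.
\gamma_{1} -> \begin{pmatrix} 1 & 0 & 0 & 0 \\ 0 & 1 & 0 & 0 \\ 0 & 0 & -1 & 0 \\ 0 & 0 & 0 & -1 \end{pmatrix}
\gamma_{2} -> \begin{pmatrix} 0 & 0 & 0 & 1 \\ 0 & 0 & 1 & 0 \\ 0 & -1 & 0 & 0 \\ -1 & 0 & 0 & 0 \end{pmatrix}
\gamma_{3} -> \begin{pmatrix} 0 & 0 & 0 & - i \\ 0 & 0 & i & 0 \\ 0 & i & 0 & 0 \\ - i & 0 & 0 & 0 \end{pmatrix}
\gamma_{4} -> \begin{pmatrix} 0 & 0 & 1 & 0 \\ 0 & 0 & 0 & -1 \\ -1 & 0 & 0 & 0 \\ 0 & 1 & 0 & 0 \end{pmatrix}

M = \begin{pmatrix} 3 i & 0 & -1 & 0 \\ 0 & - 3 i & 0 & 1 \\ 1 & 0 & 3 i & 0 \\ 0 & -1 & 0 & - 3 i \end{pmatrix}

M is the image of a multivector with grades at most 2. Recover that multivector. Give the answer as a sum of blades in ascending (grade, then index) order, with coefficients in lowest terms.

Method: the blade images are trace-orthogonal — tr(rho(e_A) rho(e_B)^-1) = 4 if A = B and 0 otherwise — and rho(e_A)^-1 = (e_A)^2 * rho(e_A) with (e_A)^2 = +1 or -1, so the coefficient of e_A in the preimage is (e_A)^2 * tr(M rho(e_A))/4.
Nonzero projections over blades of grade <= 2: \gamma_{4}: (\gamma_{4})^2 = -1, tr(M rho(\gamma_{4})) = 4, coefficient -1; \gamma_{23}: (\gamma_{23})^2 = -1, tr(M rho(\gamma_{23})) = 12, coefficient -3. Every other blade of grade <= 2 projects to 0.
Answer: -\gamma_{4} - 3 \gamma_{23}


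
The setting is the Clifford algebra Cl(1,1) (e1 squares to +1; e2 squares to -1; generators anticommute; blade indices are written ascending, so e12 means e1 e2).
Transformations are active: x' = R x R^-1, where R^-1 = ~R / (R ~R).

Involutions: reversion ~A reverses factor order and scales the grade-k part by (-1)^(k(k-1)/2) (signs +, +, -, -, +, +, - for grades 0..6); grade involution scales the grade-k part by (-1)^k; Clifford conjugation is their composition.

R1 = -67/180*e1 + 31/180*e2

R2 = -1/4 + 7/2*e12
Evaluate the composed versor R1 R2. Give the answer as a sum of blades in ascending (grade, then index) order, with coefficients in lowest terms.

Distribute over the terms of R1 (each basis-blade product reordered to ascending indices, repeated generators contracted through their squares):
(-67/180*e1) R2 = 67/720*e1 - 469/360*e2
(31/180*e2) R2 = 217/360*e1 - 31/720*e2
Summing the partial products and collecting blades:
Answer: 167/240*e1 - 323/240*e2


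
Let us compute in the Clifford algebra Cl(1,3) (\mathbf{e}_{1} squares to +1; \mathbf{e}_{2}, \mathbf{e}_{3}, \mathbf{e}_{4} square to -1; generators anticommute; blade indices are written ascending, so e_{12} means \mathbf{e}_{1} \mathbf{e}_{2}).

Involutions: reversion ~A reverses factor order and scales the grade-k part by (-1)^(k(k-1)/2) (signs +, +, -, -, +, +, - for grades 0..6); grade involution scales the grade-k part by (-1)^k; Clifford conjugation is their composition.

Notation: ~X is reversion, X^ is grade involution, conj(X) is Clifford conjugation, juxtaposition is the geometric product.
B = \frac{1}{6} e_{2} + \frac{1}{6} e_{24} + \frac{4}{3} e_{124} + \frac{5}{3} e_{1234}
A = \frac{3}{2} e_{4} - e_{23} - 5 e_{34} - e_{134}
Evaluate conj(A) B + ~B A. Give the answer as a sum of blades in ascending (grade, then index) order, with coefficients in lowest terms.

first term: \frac{17}{12} e_{2} + \frac{1}{6} e_{3} - \frac{19}{3} e_{12} - \frac{5}{3} e_{14} + \frac{1}{2} e_{23} + \frac{1}{4} e_{24} + \frac{1}{6} e_{34} - 9 e_{123} + \frac{4}{3} e_{134} + \frac{5}{6} e_{234} - \frac{1}{6} e_{1234}
second term: -\frac{17}{12} e_{2} + \frac{1}{6} e_{3} + \frac{31}{3} e_{12} + \frac{5}{3} e_{14} + \frac{13}{6} e_{23} + \frac{1}{4} e_{24} - \frac{1}{6} e_{34} + \frac{13}{3} e_{123} - \frac{4}{3} e_{134} - \frac{5}{6} e_{234} + \frac{1}{6} e_{1234}
Answer: \frac{1}{3} e_{3} + 4 e_{12} + \frac{8}{3} e_{23} + \frac{1}{2} e_{24} - \frac{14}{3} e_{123}
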